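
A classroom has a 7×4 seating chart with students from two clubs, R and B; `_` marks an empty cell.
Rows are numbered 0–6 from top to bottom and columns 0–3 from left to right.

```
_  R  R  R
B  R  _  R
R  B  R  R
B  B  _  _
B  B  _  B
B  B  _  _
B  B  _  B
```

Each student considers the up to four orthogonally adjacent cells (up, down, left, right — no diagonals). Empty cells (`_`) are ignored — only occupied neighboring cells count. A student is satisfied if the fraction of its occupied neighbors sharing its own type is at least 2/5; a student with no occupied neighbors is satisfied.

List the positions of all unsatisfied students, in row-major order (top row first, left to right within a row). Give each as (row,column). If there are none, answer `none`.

(1,0), (1,1), (2,0), (2,1)

(0,1)R 2/2 ok
(0,2)R 2/2 ok
(0,3)R 2/2 ok
(1,0)B 0/2 unhappy
(1,1)R 1/3 unhappy
(1,3)R 2/2 ok
(2,0)R 0/3 unhappy
(2,1)B 1/4 unhappy
(2,2)R 1/2 ok
(2,3)R 2/2 ok
(3,0)B 2/3 ok
(3,1)B 3/3 ok
(4,0)B 3/3 ok
(4,1)B 3/3 ok
(4,3)B 0/0 ok
(5,0)B 3/3 ok
(5,1)B 3/3 ok
(6,0)B 2/2 ok
(6,1)B 2/2 ok
(6,3)B 0/0 ok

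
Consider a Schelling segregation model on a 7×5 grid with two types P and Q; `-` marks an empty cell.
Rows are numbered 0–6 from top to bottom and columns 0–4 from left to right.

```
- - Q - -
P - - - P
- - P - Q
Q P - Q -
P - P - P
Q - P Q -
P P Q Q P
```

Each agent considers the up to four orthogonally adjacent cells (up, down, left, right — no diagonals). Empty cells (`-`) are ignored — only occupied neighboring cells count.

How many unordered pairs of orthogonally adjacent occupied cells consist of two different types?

Scan each occupied cell's neighbors to the right and below so each pair is counted once.
From row 1: 1 unlike of 1 pairs (running 1/1).
From row 3: 2 unlike of 2 pairs (running 3/3).
From row 4: 1 unlike of 2 pairs (running 4/5).
From row 5: 3 unlike of 4 pairs (running 7/9).
From row 6: 2 unlike of 4 pairs (running 9/13).
Total adjacent occupied pairs: 13; unlike-type pairs: 9.

9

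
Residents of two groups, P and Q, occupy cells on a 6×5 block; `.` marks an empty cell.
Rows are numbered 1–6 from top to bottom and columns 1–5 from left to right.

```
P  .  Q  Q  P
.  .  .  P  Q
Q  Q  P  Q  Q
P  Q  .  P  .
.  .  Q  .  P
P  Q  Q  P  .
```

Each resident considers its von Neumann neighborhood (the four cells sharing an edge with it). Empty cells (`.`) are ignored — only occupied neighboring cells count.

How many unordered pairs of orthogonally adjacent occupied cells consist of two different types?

12

Scan each occupied cell's neighbors to the right and below so each pair is counted once.
From row 1: 3 unlike of 4 pairs (running 3/4).
From row 2: 2 unlike of 3 pairs (running 5/7).
From row 3: 4 unlike of 7 pairs (running 9/14).
From row 4: 1 unlike of 1 pairs (running 10/15).
From row 5: 0 unlike of 1 pairs (running 10/16).
From row 6: 2 unlike of 3 pairs (running 12/19).
Total adjacent occupied pairs: 19; unlike-type pairs: 12.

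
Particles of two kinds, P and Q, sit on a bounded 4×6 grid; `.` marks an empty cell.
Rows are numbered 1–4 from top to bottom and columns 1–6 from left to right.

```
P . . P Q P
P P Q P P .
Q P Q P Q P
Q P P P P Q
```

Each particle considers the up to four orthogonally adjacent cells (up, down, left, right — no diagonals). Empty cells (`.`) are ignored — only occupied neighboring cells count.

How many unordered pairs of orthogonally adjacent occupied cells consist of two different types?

17

Scan each occupied cell's neighbors to the right and below so each pair is counted once.
Row 1: P(1,1)–P(2,1)= P(1,4)–Q(1,5)≠ P(1,4)–P(2,4)= Q(1,5)–P(1,6)≠ Q(1,5)–P(2,5)≠  → 3/5 unlike.
Row 2: P(2,1)–P(2,2)= P(2,1)–Q(3,1)≠ P(2,2)–Q(2,3)≠ P(2,2)–P(3,2)= Q(2,3)–P(2,4)≠ Q(2,3)–Q(3,3)= P(2,4)–P(2,5)= P(2,4)–P(3,4)= P(2,5)–Q(3,5)≠  → 4/9 unlike.
Row 3: Q(3,1)–P(3,2)≠ Q(3,1)–Q(4,1)= P(3,2)–Q(3,3)≠ P(3,2)–P(4,2)= Q(3,3)–P(3,4)≠ Q(3,3)–P(4,3)≠ P(3,4)–Q(3,5)≠ P(3,4)–P(4,4)= Q(3,5)–P(3,6)≠ Q(3,5)–P(4,5)≠ P(3,6)–Q(4,6)≠  → 8/11 unlike.
Row 4: Q(4,1)–P(4,2)≠ P(4,2)–P(4,3)= P(4,3)–P(4,4)= P(4,4)–P(4,5)= P(4,5)–Q(4,6)≠  → 2/5 unlike.
Total adjacent occupied pairs: 30; unlike-type pairs: 17.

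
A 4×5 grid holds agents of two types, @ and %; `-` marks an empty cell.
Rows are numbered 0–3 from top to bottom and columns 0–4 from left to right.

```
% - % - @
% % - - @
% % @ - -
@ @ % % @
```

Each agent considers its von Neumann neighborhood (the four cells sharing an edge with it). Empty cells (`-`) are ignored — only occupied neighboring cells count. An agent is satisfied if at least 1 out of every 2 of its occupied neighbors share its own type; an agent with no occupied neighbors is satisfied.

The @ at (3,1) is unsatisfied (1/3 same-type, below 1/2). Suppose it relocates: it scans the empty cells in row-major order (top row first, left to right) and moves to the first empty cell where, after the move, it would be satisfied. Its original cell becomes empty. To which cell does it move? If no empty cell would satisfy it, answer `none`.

(0,3)

Vacating (3,1). Empty cells in order:
  (0,1): 0/3 same-type → still unsatisfied.
  (0,3): 1/2 same-type → satisfied — stop here.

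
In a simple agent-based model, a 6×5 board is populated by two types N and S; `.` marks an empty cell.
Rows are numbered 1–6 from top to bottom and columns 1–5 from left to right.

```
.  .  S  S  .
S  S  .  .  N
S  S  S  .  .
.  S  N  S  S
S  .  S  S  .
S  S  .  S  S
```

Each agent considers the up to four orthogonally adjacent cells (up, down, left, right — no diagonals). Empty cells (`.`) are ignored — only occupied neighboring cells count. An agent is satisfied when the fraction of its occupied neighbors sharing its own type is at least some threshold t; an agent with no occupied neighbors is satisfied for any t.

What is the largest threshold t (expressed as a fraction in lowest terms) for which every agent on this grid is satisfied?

0/1

(1,3)S 1/1
(1,4)S 1/1
(2,1)S 2/2
(2,2)S 2/2
(2,5)N — no occupied neighbors
(3,1)S 2/2
(3,2)S 4/4
(3,3)S 1/2
(4,2)S 1/2
(4,3)N 0/4
(4,4)S 2/3
(4,5)S 1/1
(5,1)S 1/1
(5,3)S 1/2
(5,4)S 3/3
(6,1)S 2/2
(6,2)S 1/1
(6,4)S 2/2
(6,5)S 1/1
The smallest same-type fraction is 0/4 at (4,3), which reduces to 0/1. Any threshold above that leaves this agent unsatisfied.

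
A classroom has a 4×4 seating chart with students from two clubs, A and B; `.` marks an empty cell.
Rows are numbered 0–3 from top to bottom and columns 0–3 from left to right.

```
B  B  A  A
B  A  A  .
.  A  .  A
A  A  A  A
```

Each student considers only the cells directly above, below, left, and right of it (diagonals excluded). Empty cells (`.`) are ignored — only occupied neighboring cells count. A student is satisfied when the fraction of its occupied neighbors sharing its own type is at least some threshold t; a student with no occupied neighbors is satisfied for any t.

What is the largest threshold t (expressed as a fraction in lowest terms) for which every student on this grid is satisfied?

1/3

Row 0: (0,0)B 2/2 · (0,1)B 1/3 · (0,2)A 2/3 · (0,3)A 1/1
Row 1: (1,0)B 1/2 · (1,1)A 2/4 · (1,2)A 2/2
Row 2: (2,1)A 2/2 · (2,3)A 1/1
Row 3: (3,0)A 1/1 · (3,1)A 3/3 · (3,2)A 2/2 · (3,3)A 2/2
The smallest same-type fraction is 1/3 at (0,1), which reduces to 1/3. Any threshold above that leaves this student unsatisfied.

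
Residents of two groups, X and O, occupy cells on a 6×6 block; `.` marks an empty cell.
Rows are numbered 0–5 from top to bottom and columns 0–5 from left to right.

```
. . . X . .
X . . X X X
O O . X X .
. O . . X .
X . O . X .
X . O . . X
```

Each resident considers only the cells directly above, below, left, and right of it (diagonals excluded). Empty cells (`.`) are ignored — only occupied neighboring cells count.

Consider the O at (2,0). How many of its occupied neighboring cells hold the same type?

Occupied neighbors of (2,0): (1,0)=X, (2,1)=O.
Same type (O): 1 of 2.

1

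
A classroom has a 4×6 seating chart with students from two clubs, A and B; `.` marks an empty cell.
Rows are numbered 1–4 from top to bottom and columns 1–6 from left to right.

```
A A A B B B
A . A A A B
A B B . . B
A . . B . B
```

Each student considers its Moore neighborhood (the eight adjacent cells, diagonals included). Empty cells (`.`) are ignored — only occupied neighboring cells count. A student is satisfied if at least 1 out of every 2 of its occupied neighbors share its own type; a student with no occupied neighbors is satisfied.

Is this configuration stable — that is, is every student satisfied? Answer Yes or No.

No

Row 1: (1,1)A 2/2 ✓ · (1,2)A 4/4 ✓ · (1,3)A 3/4 ✓ · (1,4)B 1/5 ✗ · (1,5)B 3/5 ✓ · (1,6)B 2/3 ✓
Row 2: (2,1)A 3/4 ✓ · (2,3)A 3/6 ✓ · (2,4)A 3/6 ✓ · (2,5)A 1/6 ✗ · (2,6)B 3/4 ✓
Row 3: (3,1)A 2/3 ✓ · (3,2)B 1/5 ✗ · (3,3)B 2/4 ✓ · (3,6)B 2/3 ✓
Row 4: (4,1)A 1/2 ✓ · (4,4)B 1/1 ✓ · (4,6)B 1/1 ✓
For instance (1,4) has only 1/5 same-type neighbors, below 1/2.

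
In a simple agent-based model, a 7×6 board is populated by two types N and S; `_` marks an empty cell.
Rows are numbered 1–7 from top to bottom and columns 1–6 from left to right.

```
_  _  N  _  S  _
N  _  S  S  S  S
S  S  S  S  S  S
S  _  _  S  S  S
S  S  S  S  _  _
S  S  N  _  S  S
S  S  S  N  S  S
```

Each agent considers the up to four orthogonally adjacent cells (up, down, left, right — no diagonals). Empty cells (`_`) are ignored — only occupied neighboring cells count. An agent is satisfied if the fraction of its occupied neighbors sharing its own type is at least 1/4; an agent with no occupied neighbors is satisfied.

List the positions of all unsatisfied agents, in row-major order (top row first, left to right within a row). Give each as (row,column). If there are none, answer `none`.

(1,3), (2,1), (6,3), (7,4)

(1,3)N 0/1 ✗
(1,5)S 1/1 ✓
(2,1)N 0/1 ✗
(2,3)S 2/3 ✓
(2,4)S 3/3 ✓
(2,5)S 4/4 ✓
(2,6)S 2/2 ✓
(3,1)S 2/3 ✓
(3,2)S 2/2 ✓
(3,3)S 3/3 ✓
(3,4)S 4/4 ✓
(3,5)S 4/4 ✓
(3,6)S 3/3 ✓
(4,1)S 2/2 ✓
(4,4)S 3/3 ✓
(4,5)S 3/3 ✓
(4,6)S 2/2 ✓
(5,1)S 3/3 ✓
(5,2)S 3/3 ✓
(5,3)S 2/3 ✓
(5,4)S 2/2 ✓
(6,1)S 3/3 ✓
(6,2)S 3/4 ✓
(6,3)N 0/3 ✗
(6,5)S 2/2 ✓
(6,6)S 2/2 ✓
(7,1)S 2/2 ✓
(7,2)S 3/3 ✓
(7,3)S 1/3 ✓
(7,4)N 0/2 ✗
(7,5)S 2/3 ✓
(7,6)S 2/2 ✓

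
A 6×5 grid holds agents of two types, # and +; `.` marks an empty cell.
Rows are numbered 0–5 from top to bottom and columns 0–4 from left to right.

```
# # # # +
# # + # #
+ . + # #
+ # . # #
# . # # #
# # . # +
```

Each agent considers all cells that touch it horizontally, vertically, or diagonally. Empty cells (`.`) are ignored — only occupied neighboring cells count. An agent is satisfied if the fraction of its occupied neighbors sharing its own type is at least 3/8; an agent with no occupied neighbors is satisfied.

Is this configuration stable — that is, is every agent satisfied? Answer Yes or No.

No

(0,0)# 3/3 ok
(0,1)# 4/5 ok
(0,2)# 4/5 ok
(0,3)# 3/5 ok
(0,4)+ 0/3 unhappy
(1,0)# 3/4 ok
(1,1)# 4/7 ok
(1,2)+ 1/7 unhappy
(1,3)# 5/8 ok
(1,4)# 4/5 ok
(2,0)+ 1/4 unhappy
(2,2)+ 1/6 unhappy
(2,3)# 5/7 ok
(2,4)# 5/5 ok
(3,0)+ 1/3 unhappy
(3,1)# 2/5 ok
(3,3)# 6/7 ok
(3,4)# 5/5 ok
(4,0)# 3/4 ok
(4,2)# 5/5 ok
(4,3)# 5/6 ok
(4,4)# 4/5 ok
(5,0)# 2/2 ok
(5,1)# 3/3 ok
(5,3)# 3/4 ok
(5,4)+ 0/3 unhappy
For instance (0,4) has only 0/3 same-type neighbors, below 3/8.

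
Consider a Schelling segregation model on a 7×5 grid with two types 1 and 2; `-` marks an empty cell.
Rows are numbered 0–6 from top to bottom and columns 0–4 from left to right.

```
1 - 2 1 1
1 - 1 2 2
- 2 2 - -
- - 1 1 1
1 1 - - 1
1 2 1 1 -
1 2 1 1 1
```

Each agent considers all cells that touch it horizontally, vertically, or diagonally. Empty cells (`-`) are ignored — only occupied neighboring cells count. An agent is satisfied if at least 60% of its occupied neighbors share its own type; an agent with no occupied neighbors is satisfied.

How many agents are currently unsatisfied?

Row 0: (0,0)1 1/1 ok · (0,2)2 1/3 unhappy · (0,3)1 2/5 unhappy · (0,4)1 1/3 unhappy
Row 1: (1,0)1 1/2 unhappy · (1,2)1 1/5 unhappy · (1,3)2 3/6 unhappy · (1,4)2 1/3 unhappy
Row 2: (2,1)2 1/4 unhappy · (2,2)2 2/5 unhappy
Row 3: (3,2)1 2/4 unhappy · (3,3)1 3/4 ok · (3,4)1 2/2 ok
Row 4: (4,0)1 2/3 ok · (4,1)1 4/5 ok · (4,4)1 3/3 ok
Row 5: (5,0)1 3/5 ok · (5,1)2 1/7 unhappy · (5,2)1 4/6 ok · (5,3)1 5/5 ok
Row 6: (6,0)1 1/3 unhappy · (6,1)2 1/5 unhappy · (6,2)1 3/5 ok · (6,3)1 4/4 ok · (6,4)1 2/2 ok
Unsatisfied: (0,2), (0,3), (0,4), (1,0), (1,2), (1,3), (1,4), (2,1), (2,2), (3,2), (5,1), (6,0), (6,1) — 13 in total.

13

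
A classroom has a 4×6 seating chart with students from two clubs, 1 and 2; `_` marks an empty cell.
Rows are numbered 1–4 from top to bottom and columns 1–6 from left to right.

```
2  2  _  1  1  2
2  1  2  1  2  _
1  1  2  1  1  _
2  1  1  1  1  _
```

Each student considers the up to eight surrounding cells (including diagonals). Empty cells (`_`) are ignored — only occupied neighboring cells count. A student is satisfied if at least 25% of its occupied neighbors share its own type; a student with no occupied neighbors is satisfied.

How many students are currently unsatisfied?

Row 1: (1,1)2 2/3 ✓ · (1,2)2 3/4 ✓ · (1,4)1 2/4 ✓ · (1,5)1 2/4 ✓ · (1,6)2 1/2 ✓
Row 2: (2,1)2 2/5 ✓ · (2,2)1 2/7 ✓ · (2,3)2 2/7 ✓ · (2,4)1 4/7 ✓ · (2,5)2 1/6 ✗
Row 3: (3,1)1 3/5 ✓ · (3,2)1 4/8 ✓ · (3,3)2 1/8 ✗ · (3,4)1 5/8 ✓ · (3,5)1 4/5 ✓
Row 4: (4,1)2 0/3 ✗ · (4,2)1 3/5 ✓ · (4,3)1 4/5 ✓ · (4,4)1 4/5 ✓ · (4,5)1 3/3 ✓
Unsatisfied: (2,5), (3,3), (4,1) — 3 in total.

3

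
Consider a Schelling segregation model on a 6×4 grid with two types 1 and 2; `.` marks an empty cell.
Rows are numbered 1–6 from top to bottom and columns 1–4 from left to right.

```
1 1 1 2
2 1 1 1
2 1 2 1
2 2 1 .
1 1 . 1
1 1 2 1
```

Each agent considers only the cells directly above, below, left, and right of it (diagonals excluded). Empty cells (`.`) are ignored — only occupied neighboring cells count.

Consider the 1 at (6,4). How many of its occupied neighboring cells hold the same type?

Occupied neighbors of (6,4): (5,4)=1, (6,3)=2.
Same type (1): 1 of 2.

1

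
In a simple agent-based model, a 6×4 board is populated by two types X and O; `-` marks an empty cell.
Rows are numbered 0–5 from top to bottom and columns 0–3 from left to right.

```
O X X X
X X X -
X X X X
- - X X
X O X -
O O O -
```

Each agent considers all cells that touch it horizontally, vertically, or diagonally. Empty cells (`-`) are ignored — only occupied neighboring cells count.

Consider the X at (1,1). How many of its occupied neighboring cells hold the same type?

Occupied neighbors of (1,1): (0,0)=O, (0,1)=X, (0,2)=X, (1,0)=X, (1,2)=X, (2,0)=X, (2,1)=X, (2,2)=X.
Same type (X): 7 of 8.

7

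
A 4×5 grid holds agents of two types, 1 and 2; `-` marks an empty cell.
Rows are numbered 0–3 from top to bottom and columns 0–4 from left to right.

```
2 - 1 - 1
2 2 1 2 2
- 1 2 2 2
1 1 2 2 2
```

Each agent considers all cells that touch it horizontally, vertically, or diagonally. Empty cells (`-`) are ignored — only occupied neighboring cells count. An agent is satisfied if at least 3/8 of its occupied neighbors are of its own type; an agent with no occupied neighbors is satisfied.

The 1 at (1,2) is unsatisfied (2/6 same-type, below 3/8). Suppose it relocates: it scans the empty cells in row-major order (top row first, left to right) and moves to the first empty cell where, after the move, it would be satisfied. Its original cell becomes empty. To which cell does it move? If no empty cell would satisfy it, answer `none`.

Vacating (1,2). Empty cells in order:
  (0,1): 1/4 same-type → still unsatisfied.
  (0,3): 2/4 same-type → satisfied — stop here.

(0,3)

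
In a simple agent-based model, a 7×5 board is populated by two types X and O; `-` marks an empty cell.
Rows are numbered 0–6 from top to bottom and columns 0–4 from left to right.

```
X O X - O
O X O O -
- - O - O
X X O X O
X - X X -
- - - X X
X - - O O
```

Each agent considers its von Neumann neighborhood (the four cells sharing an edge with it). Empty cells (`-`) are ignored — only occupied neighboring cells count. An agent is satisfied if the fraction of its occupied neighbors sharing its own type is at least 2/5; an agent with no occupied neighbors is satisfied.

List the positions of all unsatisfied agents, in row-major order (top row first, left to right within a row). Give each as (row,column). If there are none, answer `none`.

Row 0: (0,0)X 0/2 ✗ · (0,1)O 0/3 ✗ · (0,2)X 0/2 ✗ · (0,4)O 0/0 ✓
Row 1: (1,0)O 0/2 ✗ · (1,1)X 0/3 ✗ · (1,2)O 2/4 ✓ · (1,3)O 1/1 ✓
Row 2: (2,2)O 2/2 ✓ · (2,4)O 1/1 ✓
Row 3: (3,0)X 2/2 ✓ · (3,1)X 1/2 ✓ · (3,2)O 1/4 ✗ · (3,3)X 1/3 ✗ · (3,4)O 1/2 ✓
Row 4: (4,0)X 1/1 ✓ · (4,2)X 1/2 ✓ · (4,3)X 3/3 ✓
Row 5: (5,3)X 2/3 ✓ · (5,4)X 1/2 ✓
Row 6: (6,0)X 0/0 ✓ · (6,3)O 1/2 ✓ · (6,4)O 1/2 ✓

(0,0), (0,1), (0,2), (1,0), (1,1), (3,2), (3,3)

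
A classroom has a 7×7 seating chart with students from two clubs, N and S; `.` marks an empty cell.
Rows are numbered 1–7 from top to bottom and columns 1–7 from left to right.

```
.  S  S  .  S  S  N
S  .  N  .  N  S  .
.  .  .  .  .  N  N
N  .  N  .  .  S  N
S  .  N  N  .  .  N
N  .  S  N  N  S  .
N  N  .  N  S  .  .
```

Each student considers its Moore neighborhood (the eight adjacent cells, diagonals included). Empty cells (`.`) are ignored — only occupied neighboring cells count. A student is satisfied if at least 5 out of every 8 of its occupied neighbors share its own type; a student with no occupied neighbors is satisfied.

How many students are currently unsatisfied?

(1,2)S 2/3 ok
(1,3)S 1/2 unhappy
(1,5)S 2/3 ok
(1,6)S 2/4 unhappy
(1,7)N 0/2 unhappy
(2,1)S 1/1 ok
(2,3)N 0/2 unhappy
(2,5)N 1/4 unhappy
(2,6)S 2/6 unhappy
(3,6)N 3/5 unhappy
(3,7)N 2/4 unhappy
(4,1)N 0/1 unhappy
(4,3)N 2/2 ok
(4,6)S 0/4 unhappy
(4,7)N 3/4 ok
(5,1)S 0/2 unhappy
(5,3)N 3/4 ok
(5,4)N 4/5 ok
(5,7)N 1/3 unhappy
(6,1)N 2/3 ok
(6,3)S 0/5 unhappy
(6,4)N 4/6 ok
(6,5)N 3/5 unhappy
(6,6)S 1/3 unhappy
(7,1)N 2/2 ok
(7,2)N 2/3 ok
(7,4)N 2/4 unhappy
(7,5)S 1/4 unhappy
Unsatisfied: (1,3), (1,6), (1,7), (2,3), (2,5), (2,6), (3,6), (3,7), (4,1), (4,6), (5,1), (5,7), (6,3), (6,5), (6,6), (7,4), (7,5) — 17 in total.

17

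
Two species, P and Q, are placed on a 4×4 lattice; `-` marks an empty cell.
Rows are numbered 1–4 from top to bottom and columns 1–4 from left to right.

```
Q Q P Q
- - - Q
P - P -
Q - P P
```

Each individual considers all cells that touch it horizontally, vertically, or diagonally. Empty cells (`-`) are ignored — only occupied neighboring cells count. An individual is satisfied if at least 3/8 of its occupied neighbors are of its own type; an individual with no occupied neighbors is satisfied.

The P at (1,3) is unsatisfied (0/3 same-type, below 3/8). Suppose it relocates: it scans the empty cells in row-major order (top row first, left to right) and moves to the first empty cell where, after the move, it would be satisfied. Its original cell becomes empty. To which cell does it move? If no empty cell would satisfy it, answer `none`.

Vacating (1,3). Empty cells in order:
  (2,1): 1/3 same-type → still unsatisfied.
  (2,2): 2/4 same-type → satisfied — stop here.

(2,2)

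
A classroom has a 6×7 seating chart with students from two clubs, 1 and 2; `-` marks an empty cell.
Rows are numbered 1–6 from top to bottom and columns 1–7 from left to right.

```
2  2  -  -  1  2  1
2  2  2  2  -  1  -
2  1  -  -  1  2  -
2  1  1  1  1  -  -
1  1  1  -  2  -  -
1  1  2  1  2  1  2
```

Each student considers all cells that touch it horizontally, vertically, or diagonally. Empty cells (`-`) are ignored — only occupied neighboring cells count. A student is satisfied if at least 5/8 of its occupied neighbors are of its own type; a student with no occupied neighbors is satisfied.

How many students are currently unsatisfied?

Row 1: (1,1)2 3/3 ok · (1,2)2 4/4 ok · (1,5)1 1/3 unhappy · (1,6)2 0/3 unhappy · (1,7)1 1/2 unhappy
Row 2: (2,1)2 4/5 ok · (2,2)2 5/6 ok · (2,3)2 3/4 ok · (2,4)2 1/3 unhappy · (2,6)1 3/5 unhappy
Row 3: (3,1)2 3/5 unhappy · (3,2)1 2/7 unhappy · (3,5)1 3/5 unhappy · (3,6)2 0/3 unhappy
Row 4: (4,1)2 1/5 unhappy · (4,2)1 5/7 ok · (4,3)1 5/5 ok · (4,4)1 4/5 ok · (4,5)1 2/4 unhappy
Row 5: (5,1)1 4/5 ok · (5,2)1 6/8 ok · (5,3)1 6/7 ok · (5,5)2 1/5 unhappy
Row 6: (6,1)1 3/3 ok · (6,2)1 4/5 ok · (6,3)2 0/4 unhappy · (6,4)1 1/4 unhappy · (6,5)2 1/3 unhappy · (6,6)1 0/3 unhappy · (6,7)2 0/1 unhappy
Unsatisfied: (1,5), (1,6), (1,7), (2,4), (2,6), (3,1), (3,2), (3,5), (3,6), (4,1), (4,5), (5,5), (6,3), (6,4), (6,5), (6,6), (6,7) — 17 in total.

17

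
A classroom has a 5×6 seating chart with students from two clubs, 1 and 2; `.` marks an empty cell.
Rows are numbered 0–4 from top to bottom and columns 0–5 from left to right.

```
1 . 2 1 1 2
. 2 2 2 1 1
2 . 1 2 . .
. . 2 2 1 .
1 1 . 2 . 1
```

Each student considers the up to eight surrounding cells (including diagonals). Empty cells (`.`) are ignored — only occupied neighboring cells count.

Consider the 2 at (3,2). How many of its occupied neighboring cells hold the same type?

Occupied neighbors of (3,2): (2,2)=1, (2,3)=2, (3,3)=2, (4,1)=1, (4,3)=2.
Same type (2): 3 of 5.

3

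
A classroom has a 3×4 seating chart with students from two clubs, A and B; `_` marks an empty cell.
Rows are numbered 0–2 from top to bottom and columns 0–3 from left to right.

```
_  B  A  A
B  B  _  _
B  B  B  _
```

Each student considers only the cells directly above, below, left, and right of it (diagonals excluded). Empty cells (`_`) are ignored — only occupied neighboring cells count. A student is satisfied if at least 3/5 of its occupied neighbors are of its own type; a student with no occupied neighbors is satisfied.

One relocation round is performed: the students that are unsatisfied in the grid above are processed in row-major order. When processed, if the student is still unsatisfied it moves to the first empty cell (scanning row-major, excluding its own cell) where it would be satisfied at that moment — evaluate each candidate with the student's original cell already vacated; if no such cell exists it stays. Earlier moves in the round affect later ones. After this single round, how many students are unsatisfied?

0

Initially unsatisfied (in order): (0,1), (0,2).
  (0,1) → (0,0).
  (0,2): now satisfied by earlier moves; stays.
Resulting grid:
B _ A A
B B _ _
B B B _
All satisfied now.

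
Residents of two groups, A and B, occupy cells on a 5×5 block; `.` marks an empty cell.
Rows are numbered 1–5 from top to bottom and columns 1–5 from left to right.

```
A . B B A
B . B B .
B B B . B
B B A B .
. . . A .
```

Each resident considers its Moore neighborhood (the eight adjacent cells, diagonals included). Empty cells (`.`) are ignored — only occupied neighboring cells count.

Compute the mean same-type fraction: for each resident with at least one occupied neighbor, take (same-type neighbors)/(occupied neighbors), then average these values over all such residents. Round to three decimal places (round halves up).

0.684

(1,1)A 0/1
(1,3)B 3/3
(1,4)B 3/4
(1,5)A 0/2
(2,1)B 2/3
(2,3)B 5/5
(2,4)B 5/6
(3,1)B 4/4
(3,2)B 6/7
(3,3)B 5/6
(3,5)B 2/2
(4,1)B 3/3
(4,2)B 4/5
(4,3)A 1/5
(4,4)B 2/4
(5,4)A 1/2
Sum over 16 residents: 0/1 + 3/3 + 3/4 + 0/2 + 2/3 + 5/5 + 5/6 + 4/4 + 6/7 + 5/6 + 2/2 + 3/3 + 4/5 + 1/5 + 2/4 + 1/2 = 919/84; mean = 919/84 ÷ 16 = 919/1344 = 0.683779… → 0.684.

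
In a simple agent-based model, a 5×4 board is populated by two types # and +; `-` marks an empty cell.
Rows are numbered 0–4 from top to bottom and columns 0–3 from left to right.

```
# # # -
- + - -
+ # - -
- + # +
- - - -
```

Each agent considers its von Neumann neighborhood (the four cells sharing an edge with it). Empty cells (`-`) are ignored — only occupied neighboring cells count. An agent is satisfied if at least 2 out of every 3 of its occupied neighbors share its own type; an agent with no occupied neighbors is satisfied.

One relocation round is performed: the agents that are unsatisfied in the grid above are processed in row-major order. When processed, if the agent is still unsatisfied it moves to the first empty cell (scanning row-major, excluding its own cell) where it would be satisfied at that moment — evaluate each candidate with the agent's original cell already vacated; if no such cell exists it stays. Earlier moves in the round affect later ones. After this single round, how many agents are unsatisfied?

1

Initially unsatisfied (in order): (1,1), (2,0), (2,1), (3,1), (3,2), (3,3).
  (1,1) → (1,3).
  (2,0) → (2,3).
  (2,1) → (1,0).
  (3,1) → (2,1).
  (3,2) → (1,1).
  (3,3): now satisfied by earlier moves; stays.
Resulting grid:
# # # -
# # - +
- + - +
- - - +
- - - -
Unsatisfied now: (2,1).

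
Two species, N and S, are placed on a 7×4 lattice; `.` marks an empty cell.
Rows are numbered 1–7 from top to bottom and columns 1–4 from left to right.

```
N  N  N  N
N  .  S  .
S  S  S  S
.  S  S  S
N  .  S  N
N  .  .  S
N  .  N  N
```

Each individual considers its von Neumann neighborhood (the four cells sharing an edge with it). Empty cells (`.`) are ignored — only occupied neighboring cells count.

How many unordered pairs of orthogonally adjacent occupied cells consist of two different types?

Scan each occupied cell's neighbors to the right and below so each pair is counted once.
Row 1: N(1,1)–N(1,2)= N(1,1)–N(2,1)= N(1,2)–N(1,3)= N(1,3)–N(1,4)= N(1,3)–S(2,3)≠  → 1/5 unlike.
Row 2: N(2,1)–S(3,1)≠ S(2,3)–S(3,3)=  → 1/2 unlike.
Row 3: S(3,1)–S(3,2)= S(3,2)–S(3,3)= S(3,2)–S(4,2)= S(3,3)–S(3,4)= S(3,3)–S(4,3)= S(3,4)–S(4,4)=  → 0/6 unlike.
Row 4: S(4,2)–S(4,3)= S(4,3)–S(4,4)= S(4,3)–S(5,3)= S(4,4)–N(5,4)≠  → 1/4 unlike.
Row 5: N(5,1)–N(6,1)= S(5,3)–N(5,4)≠ N(5,4)–S(6,4)≠  → 2/3 unlike.
Row 6: N(6,1)–N(7,1)= S(6,4)–N(7,4)≠  → 1/2 unlike.
Row 7: N(7,3)–N(7,4)=  → 0/1 unlike.
Total adjacent occupied pairs: 23; unlike-type pairs: 6.

6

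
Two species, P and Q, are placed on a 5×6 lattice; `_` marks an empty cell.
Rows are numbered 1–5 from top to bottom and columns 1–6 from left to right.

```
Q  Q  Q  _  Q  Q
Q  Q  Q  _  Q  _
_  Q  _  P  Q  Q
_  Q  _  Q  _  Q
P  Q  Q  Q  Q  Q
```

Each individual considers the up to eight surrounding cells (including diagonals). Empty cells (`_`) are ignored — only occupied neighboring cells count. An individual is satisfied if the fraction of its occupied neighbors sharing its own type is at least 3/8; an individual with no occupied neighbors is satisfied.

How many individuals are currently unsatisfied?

2

Row 1: (1,1)Q 3/3 satisfied · (1,2)Q 5/5 satisfied · (1,3)Q 3/3 satisfied · (1,5)Q 2/2 satisfied · (1,6)Q 2/2 satisfied
Row 2: (2,1)Q 4/4 satisfied · (2,2)Q 6/6 satisfied · (2,3)Q 4/5 satisfied · (2,5)Q 4/5 satisfied
Row 3: (3,2)Q 4/4 satisfied · (3,4)P 0/4 not · (3,5)Q 4/5 satisfied · (3,6)Q 3/3 satisfied
Row 4: (4,2)Q 3/4 satisfied · (4,4)Q 4/5 satisfied · (4,6)Q 4/4 satisfied
Row 5: (5,1)P 0/2 not · (5,2)Q 2/3 satisfied · (5,3)Q 4/4 satisfied · (5,4)Q 3/3 satisfied · (5,5)Q 4/4 satisfied · (5,6)Q 2/2 satisfied
Unsatisfied: (3,4), (5,1) — 2 in total.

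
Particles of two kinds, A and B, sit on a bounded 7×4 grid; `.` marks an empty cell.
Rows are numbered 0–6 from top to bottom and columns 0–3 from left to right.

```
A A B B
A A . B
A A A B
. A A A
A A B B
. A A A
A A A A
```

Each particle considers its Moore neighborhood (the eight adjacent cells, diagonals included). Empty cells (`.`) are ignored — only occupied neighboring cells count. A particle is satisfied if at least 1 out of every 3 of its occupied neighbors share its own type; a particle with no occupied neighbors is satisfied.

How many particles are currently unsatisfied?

Row 0: (0,0)A 3/3 ✓ · (0,1)A 3/4 ✓ · (0,2)B 2/4 ✓ · (0,3)B 2/2 ✓
Row 1: (1,0)A 5/5 ✓ · (1,1)A 6/7 ✓ · (1,3)B 3/4 ✓
Row 2: (2,0)A 4/4 ✓ · (2,1)A 6/6 ✓ · (2,2)A 5/7 ✓ · (2,3)B 1/4 ✗
Row 3: (3,1)A 6/7 ✓ · (3,2)A 5/8 ✓ · (3,3)A 2/5 ✓
Row 4: (4,0)A 3/3 ✓ · (4,1)A 5/6 ✓ · (4,2)B 1/8 ✗ · (4,3)B 1/5 ✗
Row 5: (5,1)A 6/7 ✓ · (5,2)A 6/8 ✓ · (5,3)A 3/5 ✓
Row 6: (6,0)A 2/2 ✓ · (6,1)A 4/4 ✓ · (6,2)A 5/5 ✓ · (6,3)A 3/3 ✓
Unsatisfied: (2,3), (4,2), (4,3) — 3 in total.

3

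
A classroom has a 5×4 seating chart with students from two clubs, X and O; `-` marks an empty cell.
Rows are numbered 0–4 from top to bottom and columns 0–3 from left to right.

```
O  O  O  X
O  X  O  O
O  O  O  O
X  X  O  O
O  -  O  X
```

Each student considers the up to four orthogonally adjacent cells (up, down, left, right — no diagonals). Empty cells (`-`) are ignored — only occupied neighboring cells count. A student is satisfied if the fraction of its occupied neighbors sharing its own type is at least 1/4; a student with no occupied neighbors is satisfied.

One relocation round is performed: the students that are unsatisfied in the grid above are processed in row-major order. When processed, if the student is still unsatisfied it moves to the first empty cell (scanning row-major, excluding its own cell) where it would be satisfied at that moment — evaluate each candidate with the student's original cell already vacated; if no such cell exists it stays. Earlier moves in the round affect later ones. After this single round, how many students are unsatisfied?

1

Initially unsatisfied (in order): (0,3), (1,1), (4,0), (4,3).
  (0,3) → (4,1).
  (1,1): no empty cell satisfies it; stays.
  (4,0) → (0,3).
  (4,3) → (4,0).
Resulting grid:
O O O O
O X O O
O O O O
X X O O
X X O -
Unsatisfied now: (1,1).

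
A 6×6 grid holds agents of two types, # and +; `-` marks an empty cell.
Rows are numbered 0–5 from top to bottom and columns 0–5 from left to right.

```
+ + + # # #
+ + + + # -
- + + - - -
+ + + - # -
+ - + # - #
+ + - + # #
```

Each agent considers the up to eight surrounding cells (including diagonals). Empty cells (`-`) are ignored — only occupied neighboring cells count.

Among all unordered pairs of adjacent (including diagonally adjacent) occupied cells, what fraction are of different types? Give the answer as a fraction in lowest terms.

Scan each occupied cell's neighbors to the right and below (and the two forward diagonals) so each pair is counted once.
Row 0: +(0,0)–+(0,1)= +(0,0)–+(1,0)= +(0,0)–+(1,1)= +(0,1)–+(0,2)= +(0,1)–+(1,1)= +(0,1)–+(1,2)= +(0,1)–+(1,0)= +(0,2)–#(0,3)≠ +(0,2)–+(1,2)= +(0,2)–+(1,3)= +(0,2)–+(1,1)= #(0,3)–#(0,4)= #(0,3)–+(1,3)≠ #(0,3)–#(1,4)= #(0,3)–+(1,2)≠ #(0,4)–#(0,5)= #(0,4)–#(1,4)= #(0,4)–+(1,3)≠ #(0,5)–#(1,4)=  → 4/19 unlike.
Row 1: +(1,0)–+(1,1)= +(1,0)–+(2,1)= +(1,1)–+(1,2)= +(1,1)–+(2,1)= +(1,1)–+(2,2)= +(1,2)–+(1,3)= +(1,2)–+(2,2)= +(1,2)–+(2,1)= +(1,3)–#(1,4)≠ +(1,3)–+(2,2)=  → 1/10 unlike.
Row 2: +(2,1)–+(2,2)= +(2,1)–+(3,1)= +(2,1)–+(3,2)= +(2,1)–+(3,0)= +(2,2)–+(3,2)= +(2,2)–+(3,1)=  → 0/6 unlike.
Row 3: +(3,0)–+(3,1)= +(3,0)–+(4,0)= +(3,1)–+(3,2)= +(3,1)–+(4,2)= +(3,1)–+(4,0)= +(3,2)–+(4,2)= +(3,2)–#(4,3)≠ #(3,4)–#(4,5)= #(3,4)–#(4,3)=  → 1/9 unlike.
Row 4: +(4,0)–+(5,0)= +(4,0)–+(5,1)= +(4,2)–#(4,3)≠ +(4,2)–+(5,3)= +(4,2)–+(5,1)= #(4,3)–+(5,3)≠ #(4,3)–#(5,4)= #(4,5)–#(5,5)= #(4,5)–#(5,4)=  → 2/9 unlike.
Row 5: +(5,0)–+(5,1)= +(5,3)–#(5,4)≠ #(5,4)–#(5,5)=  → 1/3 unlike.
Total adjacent occupied pairs: 56; unlike-type pairs: 9.
9/56 is already in lowest terms.

9/56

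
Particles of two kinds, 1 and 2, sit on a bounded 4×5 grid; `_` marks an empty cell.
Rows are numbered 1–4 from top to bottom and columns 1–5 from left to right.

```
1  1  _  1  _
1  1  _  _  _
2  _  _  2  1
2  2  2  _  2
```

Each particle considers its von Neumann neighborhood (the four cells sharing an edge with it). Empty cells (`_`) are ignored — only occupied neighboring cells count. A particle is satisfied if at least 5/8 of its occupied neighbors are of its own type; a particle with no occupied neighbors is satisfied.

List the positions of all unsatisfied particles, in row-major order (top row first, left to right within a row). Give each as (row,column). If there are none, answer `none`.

(1,1)1 2/2 satisfied
(1,2)1 2/2 satisfied
(1,4)1 0/0 satisfied
(2,1)1 2/3 satisfied
(2,2)1 2/2 satisfied
(3,1)2 1/2 not
(3,4)2 0/1 not
(3,5)1 0/2 not
(4,1)2 2/2 satisfied
(4,2)2 2/2 satisfied
(4,3)2 1/1 satisfied
(4,5)2 0/1 not

(3,1), (3,4), (3,5), (4,5)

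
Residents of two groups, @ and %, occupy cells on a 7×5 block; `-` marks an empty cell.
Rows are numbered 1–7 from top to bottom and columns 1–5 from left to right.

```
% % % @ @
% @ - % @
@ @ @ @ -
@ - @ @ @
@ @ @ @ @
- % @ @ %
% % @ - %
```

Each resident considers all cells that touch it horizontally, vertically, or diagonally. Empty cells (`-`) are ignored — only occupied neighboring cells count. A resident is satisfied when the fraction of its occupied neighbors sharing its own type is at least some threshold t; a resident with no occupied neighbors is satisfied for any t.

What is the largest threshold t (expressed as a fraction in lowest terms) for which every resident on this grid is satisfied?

Row 1: (1,1)% 2/3 · (1,2)% 3/4 · (1,3)% 2/4 · (1,4)@ 2/4 · (1,5)@ 2/3
Row 2: (2,1)% 2/5 · (2,2)@ 3/7 · (2,4)% 1/6 · (2,5)@ 3/4
Row 3: (3,1)@ 3/4 · (3,2)@ 5/6 · (3,3)@ 5/6 · (3,4)@ 5/6
Row 4: (4,1)@ 4/4 · (4,3)@ 7/7 · (4,4)@ 7/7 · (4,5)@ 4/4
Row 5: (5,1)@ 2/3 · (5,2)@ 5/6 · (5,3)@ 6/7 · (5,4)@ 7/8 · (5,5)@ 4/5
Row 6: (6,2)% 2/7 · (6,3)@ 5/7 · (6,4)@ 5/7 · (6,5)% 1/4
Row 7: (7,1)% 2/2 · (7,2)% 2/4 · (7,3)@ 2/4 · (7,5)% 1/2
The smallest same-type fraction is 1/6 at (2,4), which reduces to 1/6. Any threshold above that leaves this resident unsatisfied.

1/6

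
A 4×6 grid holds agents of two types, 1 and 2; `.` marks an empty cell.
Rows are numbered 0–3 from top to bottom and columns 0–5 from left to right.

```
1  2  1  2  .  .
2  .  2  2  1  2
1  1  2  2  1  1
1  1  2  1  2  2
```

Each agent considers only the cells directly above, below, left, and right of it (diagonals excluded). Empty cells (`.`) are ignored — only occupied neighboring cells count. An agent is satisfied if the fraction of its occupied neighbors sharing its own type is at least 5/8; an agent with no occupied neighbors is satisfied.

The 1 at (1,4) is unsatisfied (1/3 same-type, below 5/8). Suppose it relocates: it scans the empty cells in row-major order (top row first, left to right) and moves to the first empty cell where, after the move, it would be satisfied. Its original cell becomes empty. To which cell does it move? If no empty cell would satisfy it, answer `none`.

none

Vacating (1,4). Empty cells in order:
  (0,4): 0/1 same-type → still unsatisfied.
  (0,5): 0/1 same-type → still unsatisfied.
  (1,1): 1/4 same-type → still unsatisfied.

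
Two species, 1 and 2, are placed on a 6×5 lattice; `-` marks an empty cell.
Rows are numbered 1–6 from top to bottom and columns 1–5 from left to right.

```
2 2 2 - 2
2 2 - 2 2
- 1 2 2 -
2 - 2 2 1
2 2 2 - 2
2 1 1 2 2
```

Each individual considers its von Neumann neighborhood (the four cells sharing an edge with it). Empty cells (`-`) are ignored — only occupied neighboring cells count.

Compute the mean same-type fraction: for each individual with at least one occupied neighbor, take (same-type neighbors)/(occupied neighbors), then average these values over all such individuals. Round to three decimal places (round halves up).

(1,1)2 2/2
(1,2)2 3/3
(1,3)2 1/1
(1,5)2 1/1
(2,1)2 2/2
(2,2)2 2/3
(2,4)2 2/2
(2,5)2 2/2
(3,2)1 0/2
(3,3)2 2/3
(3,4)2 3/3
(4,1)2 1/1
(4,3)2 3/3
(4,4)2 2/3
(4,5)1 0/2
(5,1)2 3/3
(5,2)2 2/3
(5,3)2 2/3
(5,5)2 1/2
(6,1)2 1/2
(6,2)1 1/3
(6,3)1 1/3
(6,4)2 1/2
(6,5)2 2/2
Sum over 24 individuals: 2/2 + 3/3 + 1/1 + 1/1 + 2/2 + 2/3 + 2/2 + 2/2 + 0/2 + 2/3 + 3/3 + 1/1 + 3/3 + 2/3 + 0/2 + 3/3 + 2/3 + 2/3 + 1/2 + 1/2 + 1/3 + 1/3 + 1/2 + 2/2 = 35/2; mean = 35/2 ÷ 24 = 35/48 = 0.729166… → 0.729.

0.729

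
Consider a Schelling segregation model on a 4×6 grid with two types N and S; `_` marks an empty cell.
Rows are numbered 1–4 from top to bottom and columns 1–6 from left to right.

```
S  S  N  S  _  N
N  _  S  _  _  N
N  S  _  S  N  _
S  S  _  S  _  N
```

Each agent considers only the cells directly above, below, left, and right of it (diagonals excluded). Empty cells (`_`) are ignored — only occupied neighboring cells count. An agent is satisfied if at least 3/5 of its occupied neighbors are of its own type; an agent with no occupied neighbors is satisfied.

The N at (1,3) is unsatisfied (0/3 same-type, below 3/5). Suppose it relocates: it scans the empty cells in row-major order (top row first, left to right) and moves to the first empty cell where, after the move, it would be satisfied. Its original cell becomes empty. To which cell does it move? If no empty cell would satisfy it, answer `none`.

Vacating (1,3). Empty cells in order:
  (1,5): 1/2 same-type → still unsatisfied.
  (2,2): 1/4 same-type → still unsatisfied.
  (2,4): 0/3 same-type → still unsatisfied.
  (2,5): 2/2 same-type → satisfied — stop here.

(2,5)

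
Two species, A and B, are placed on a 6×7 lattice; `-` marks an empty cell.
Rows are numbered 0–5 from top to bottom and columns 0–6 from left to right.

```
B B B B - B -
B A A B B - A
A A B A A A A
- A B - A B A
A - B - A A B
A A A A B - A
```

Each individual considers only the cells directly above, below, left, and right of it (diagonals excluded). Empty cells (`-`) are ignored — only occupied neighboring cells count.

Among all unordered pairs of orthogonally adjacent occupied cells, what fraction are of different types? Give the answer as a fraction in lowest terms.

Scan each occupied cell's neighbors to the right and below so each pair is counted once.
Row 0: B(0,0)–B(0,1)= B(0,0)–B(1,0)= B(0,1)–B(0,2)= B(0,1)–A(1,1)≠ B(0,2)–B(0,3)= B(0,2)–A(1,2)≠ B(0,3)–B(1,3)=  → 2/7 unlike.
Row 1: B(1,0)–A(1,1)≠ B(1,0)–A(2,0)≠ A(1,1)–A(1,2)= A(1,1)–A(2,1)= A(1,2)–B(1,3)≠ A(1,2)–B(2,2)≠ B(1,3)–B(1,4)= B(1,3)–A(2,3)≠ B(1,4)–A(2,4)≠ A(1,6)–A(2,6)=  → 6/10 unlike.
Row 2: A(2,0)–A(2,1)= A(2,1)–B(2,2)≠ A(2,1)–A(3,1)= B(2,2)–A(2,3)≠ B(2,2)–B(3,2)= A(2,3)–A(2,4)= A(2,4)–A(2,5)= A(2,4)–A(3,4)= A(2,5)–A(2,6)= A(2,5)–B(3,5)≠ A(2,6)–A(3,6)=  → 3/11 unlike.
Row 3: A(3,1)–B(3,2)≠ B(3,2)–B(4,2)= A(3,4)–B(3,5)≠ A(3,4)–A(4,4)= B(3,5)–A(3,6)≠ B(3,5)–A(4,5)≠ A(3,6)–B(4,6)≠  → 5/7 unlike.
Row 4: A(4,0)–A(5,0)= B(4,2)–A(5,2)≠ A(4,4)–A(4,5)= A(4,4)–B(5,4)≠ A(4,5)–B(4,6)≠ B(4,6)–A(5,6)≠  → 4/6 unlike.
Row 5: A(5,0)–A(5,1)= A(5,1)–A(5,2)= A(5,2)–A(5,3)= A(5,3)–B(5,4)≠  → 1/4 unlike.
Total adjacent occupied pairs: 45; unlike-type pairs: 21.
21/45 reduces to 7/15.

7/15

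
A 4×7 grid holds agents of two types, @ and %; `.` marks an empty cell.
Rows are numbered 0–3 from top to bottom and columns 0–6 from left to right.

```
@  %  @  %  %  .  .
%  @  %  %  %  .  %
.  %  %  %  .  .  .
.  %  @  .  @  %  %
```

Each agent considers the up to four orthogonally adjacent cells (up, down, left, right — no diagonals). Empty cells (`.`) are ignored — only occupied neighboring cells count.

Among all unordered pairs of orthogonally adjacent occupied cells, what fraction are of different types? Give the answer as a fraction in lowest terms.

Scan each occupied cell's neighbors to the right and below so each pair is counted once.
Row 0: @(0,0)–%(0,1)≠ @(0,0)–%(1,0)≠ %(0,1)–@(0,2)≠ %(0,1)–@(1,1)≠ @(0,2)–%(0,3)≠ @(0,2)–%(1,2)≠ %(0,3)–%(0,4)= %(0,3)–%(1,3)= %(0,4)–%(1,4)=  → 6/9 unlike.
Row 1: %(1,0)–@(1,1)≠ @(1,1)–%(1,2)≠ @(1,1)–%(2,1)≠ %(1,2)–%(1,3)= %(1,2)–%(2,2)= %(1,3)–%(1,4)= %(1,3)–%(2,3)=  → 3/7 unlike.
Row 2: %(2,1)–%(2,2)= %(2,1)–%(3,1)= %(2,2)–%(2,3)= %(2,2)–@(3,2)≠  → 1/4 unlike.
Row 3: %(3,1)–@(3,2)≠ @(3,4)–%(3,5)≠ %(3,5)–%(3,6)=  → 2/3 unlike.
Total adjacent occupied pairs: 23; unlike-type pairs: 12.
12/23 is already in lowest terms.

12/23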